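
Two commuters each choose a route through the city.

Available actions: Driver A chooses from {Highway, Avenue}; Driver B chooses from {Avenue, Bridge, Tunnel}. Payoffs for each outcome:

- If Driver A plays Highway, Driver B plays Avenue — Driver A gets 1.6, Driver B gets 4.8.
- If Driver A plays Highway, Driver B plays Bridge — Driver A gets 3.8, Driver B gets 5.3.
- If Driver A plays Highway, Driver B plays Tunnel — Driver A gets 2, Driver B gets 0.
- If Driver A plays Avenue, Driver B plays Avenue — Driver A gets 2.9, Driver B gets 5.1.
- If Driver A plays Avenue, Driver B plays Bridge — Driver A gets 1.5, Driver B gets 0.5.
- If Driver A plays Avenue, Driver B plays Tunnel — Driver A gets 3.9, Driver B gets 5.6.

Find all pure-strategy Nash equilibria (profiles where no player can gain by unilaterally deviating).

(Highway, Bridge); (Avenue, Tunnel)

(Highway, Avenue): Driver A can switch to Avenue (1.6 → 2.9). Not NE.
(Highway, Bridge): Driver A gets 3.8, best alternative 1.5; Driver B gets 5.3, best alternative 4.8. No profitable deviation — NE.
(Highway, Tunnel): Driver A can switch to Avenue (2 → 3.9). Not NE.
(Avenue, Avenue): Driver B can switch to Tunnel (5.1 → 5.6). Not NE.
(Avenue, Bridge): Driver A can switch to Highway (1.5 → 3.8). Not NE.
(Avenue, Tunnel): Driver A gets 3.9, best alternative 2; Driver B gets 5.6, best alternative 5.1. No profitable deviation — NE.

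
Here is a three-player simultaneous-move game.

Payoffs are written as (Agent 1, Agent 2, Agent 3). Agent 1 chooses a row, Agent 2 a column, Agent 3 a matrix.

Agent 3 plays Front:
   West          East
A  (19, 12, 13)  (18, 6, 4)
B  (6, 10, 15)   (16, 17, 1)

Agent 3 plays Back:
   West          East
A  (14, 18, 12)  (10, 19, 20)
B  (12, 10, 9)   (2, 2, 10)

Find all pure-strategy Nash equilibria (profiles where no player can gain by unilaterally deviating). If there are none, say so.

(A, West, Front); (A, East, Back)

Check each profile: it is a Nash equilibrium iff no player can strictly gain by switching unilaterally.
(A, West, Front): Agent 1 gets 19, best alternative 6; Agent 2 gets 12, best alternative 6; Agent 3 gets 13, best alternative 12. No profitable deviation — NE.
(A, West, Back): Agent 2 can switch to East (18 → 19). Not NE.
(A, East, Front): Agent 2 can switch to West (6 → 12). Not NE.
(A, East, Back): Agent 1 gets 10, best alternative 2; Agent 2 gets 19, best alternative 18; Agent 3 gets 20, best alternative 4. No profitable deviation — NE.
(B, West, Front): Agent 1 can switch to A (6 → 19). Not NE.
(B, West, Back): Agent 1 can switch to A (12 → 14). Not NE.
(B, East, Front): Agent 1 can switch to A (16 → 18). Not NE.
(B, East, Back): Agent 1 can switch to A (2 → 10). Not NE.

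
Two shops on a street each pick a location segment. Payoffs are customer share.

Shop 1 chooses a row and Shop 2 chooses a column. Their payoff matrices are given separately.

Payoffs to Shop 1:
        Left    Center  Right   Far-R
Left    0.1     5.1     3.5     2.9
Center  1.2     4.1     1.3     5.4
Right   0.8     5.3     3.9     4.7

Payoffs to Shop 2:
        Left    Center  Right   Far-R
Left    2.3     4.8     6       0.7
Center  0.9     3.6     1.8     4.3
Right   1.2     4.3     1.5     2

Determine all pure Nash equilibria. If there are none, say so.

(Center, Far-R); (Right, Center)

Shop 1 against Left: payoffs 0.1, 1.2, 0.8 → best response Center.
Shop 1 against Center: payoffs 5.1, 4.1, 5.3 → best response Right.
Shop 1 against Right: payoffs 3.5, 1.3, 3.9 → best response Right.
Shop 1 against Far-R: payoffs 2.9, 5.4, 4.7 → best response Center.
Shop 2 against Left: payoffs 2.3, 4.8, 6, 0.7 → best response Right.
Shop 2 against Center: payoffs 0.9, 3.6, 1.8, 4.3 → best response Far-R.
Shop 2 against Right: payoffs 1.2, 4.3, 1.5, 2 → best response Center.
Mutual best responses: (Center, Far-R); (Right, Center).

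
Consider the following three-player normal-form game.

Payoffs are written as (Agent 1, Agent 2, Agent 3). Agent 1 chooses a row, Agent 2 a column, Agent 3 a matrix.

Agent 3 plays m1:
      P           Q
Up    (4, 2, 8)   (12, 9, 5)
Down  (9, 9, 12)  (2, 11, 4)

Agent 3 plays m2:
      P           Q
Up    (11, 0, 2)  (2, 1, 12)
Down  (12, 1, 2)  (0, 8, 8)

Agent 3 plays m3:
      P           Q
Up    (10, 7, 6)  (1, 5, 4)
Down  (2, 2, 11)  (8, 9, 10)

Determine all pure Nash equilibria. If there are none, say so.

(Up, Q, m2), (Down, Q, m3)

Agent 1 against (P, m1): payoffs 4, 9 → best response Down.
Agent 1 against (P, m2): payoffs 11, 12 → best response Down.
Agent 1 against (P, m3): payoffs 10, 2 → best response Up.
Agent 1 against (Q, m1): payoffs 12, 2 → best response Up.
Agent 1 against (Q, m2): payoffs 2, 0 → best response Up.
Agent 1 against (Q, m3): payoffs 1, 8 → best response Down.
Agent 2 against (Up, m1): payoffs 2, 9 → best response Q.
Agent 2 against (Up, m2): payoffs 0, 1 → best response Q.
Agent 2 against (Up, m3): payoffs 7, 5 → best response P.
Agent 2 against (Down, m1): payoffs 9, 11 → best response Q.
Agent 2 against (Down, m2): payoffs 1, 8 → best response Q.
Agent 2 against (Down, m3): payoffs 2, 9 → best response Q.
Agent 3 against (Up, P): payoffs 8, 2, 6 → best response m1.
Agent 3 against (Up, Q): payoffs 5, 12, 4 → best response m2.
Agent 3 against (Down, P): payoffs 12, 2, 11 → best response m1.
Agent 3 against (Down, Q): payoffs 4, 8, 10 → best response m3.
Mutual best responses: (Up, Q, m2); (Down, Q, m3).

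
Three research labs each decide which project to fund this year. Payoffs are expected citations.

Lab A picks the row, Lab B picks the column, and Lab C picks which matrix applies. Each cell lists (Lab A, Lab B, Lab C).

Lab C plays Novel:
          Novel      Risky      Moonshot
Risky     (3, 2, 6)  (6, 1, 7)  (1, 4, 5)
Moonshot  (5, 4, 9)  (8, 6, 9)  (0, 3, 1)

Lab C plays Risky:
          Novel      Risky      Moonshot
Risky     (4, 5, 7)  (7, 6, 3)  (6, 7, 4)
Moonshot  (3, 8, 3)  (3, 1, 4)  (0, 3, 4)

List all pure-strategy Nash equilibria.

Mark each player's best response to every combination of opponents' strategies; a profile where every player is best-responding is a pure Nash equilibrium.
Lab A against (Novel, Novel): payoffs 3, 5 → best response Moonshot.
Lab A against (Novel, Risky): payoffs 4, 3 → best response Risky.
Lab A against (Risky, Novel): payoffs 6, 8 → best response Moonshot.
Lab A against (Risky, Risky): payoffs 7, 3 → best response Risky.
Lab A against (Moonshot, Novel): payoffs 1, 0 → best response Risky.
Lab A against (Moonshot, Risky): payoffs 6, 0 → best response Risky.
Lab B against (Risky, Novel): payoffs 2, 1, 4 → best response Moonshot.
Lab B against (Risky, Risky): payoffs 5, 6, 7 → best response Moonshot.
Lab B against (Moonshot, Novel): payoffs 4, 6, 3 → best response Risky.
Lab B against (Moonshot, Risky): payoffs 8, 1, 3 → best response Novel.
Lab C against (Risky, Novel): payoffs 6, 7 → best response Risky.
Lab C against (Risky, Risky): payoffs 7, 3 → best response Novel.
Lab C against (Risky, Moonshot): payoffs 5, 4 → best response Novel.
Lab C against (Moonshot, Novel): payoffs 9, 3 → best response Novel.
Lab C against (Moonshot, Risky): payoffs 9, 4 → best response Novel.
Lab C against (Moonshot, Moonshot): payoffs 1, 4 → best response Risky.
Mutual best responses: (Risky, Moonshot, Novel); (Moonshot, Risky, Novel).

Pure-strategy Nash equilibria: (Risky, Moonshot, Novel); (Moonshot, Risky, Novel)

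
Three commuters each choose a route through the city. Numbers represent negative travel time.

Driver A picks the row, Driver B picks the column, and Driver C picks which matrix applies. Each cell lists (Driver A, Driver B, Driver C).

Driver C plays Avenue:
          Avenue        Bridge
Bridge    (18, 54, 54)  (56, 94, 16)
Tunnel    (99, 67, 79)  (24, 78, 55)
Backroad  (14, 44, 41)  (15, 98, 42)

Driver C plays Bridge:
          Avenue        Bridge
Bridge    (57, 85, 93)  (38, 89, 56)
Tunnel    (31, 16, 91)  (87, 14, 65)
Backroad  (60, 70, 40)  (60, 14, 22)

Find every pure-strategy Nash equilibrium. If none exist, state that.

Check each profile: it is a Nash equilibrium iff no player can strictly gain by switching unilaterally.
(Bridge, Avenue, Avenue): Driver A can switch to Tunnel (18 → 99). Not NE.
(Bridge, Avenue, Bridge): Driver A can switch to Backroad (57 → 60). Not NE.
(Bridge, Bridge, Avenue): Driver C can switch to Bridge (16 → 56). Not NE.
(Bridge, Bridge, Bridge): Driver A can switch to Tunnel (38 → 87). Not NE.
(Tunnel, Avenue, Avenue): Driver B can switch to Bridge (67 → 78). Not NE.
(Tunnel, Avenue, Bridge): Driver A can switch to Bridge (31 → 57). Not NE.
(The remaining 6 profiles each have a profitable deviation by the same check.)

There is no pure-strategy Nash equilibrium.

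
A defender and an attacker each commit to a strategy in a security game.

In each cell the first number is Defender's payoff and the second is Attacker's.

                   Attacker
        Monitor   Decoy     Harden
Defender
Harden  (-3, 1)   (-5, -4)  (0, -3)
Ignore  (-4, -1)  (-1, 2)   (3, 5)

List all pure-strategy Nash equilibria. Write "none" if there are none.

(Harden, Monitor) and (Ignore, Harden)

(Harden, Monitor): Defender gets -3, best alternative -4; Attacker gets 1, best alternative -3. No profitable deviation — NE.
(Harden, Decoy): Defender can switch to Ignore (-5 → -1). Not NE.
(Harden, Harden): Defender can switch to Ignore (0 → 3). Not NE.
(Ignore, Monitor): Defender can switch to Harden (-4 → -3). Not NE.
(Ignore, Decoy): Attacker can switch to Harden (2 → 5). Not NE.
(Ignore, Harden): Defender gets 3, best alternative 0; Attacker gets 5, best alternative 2. No profitable deviation — NE.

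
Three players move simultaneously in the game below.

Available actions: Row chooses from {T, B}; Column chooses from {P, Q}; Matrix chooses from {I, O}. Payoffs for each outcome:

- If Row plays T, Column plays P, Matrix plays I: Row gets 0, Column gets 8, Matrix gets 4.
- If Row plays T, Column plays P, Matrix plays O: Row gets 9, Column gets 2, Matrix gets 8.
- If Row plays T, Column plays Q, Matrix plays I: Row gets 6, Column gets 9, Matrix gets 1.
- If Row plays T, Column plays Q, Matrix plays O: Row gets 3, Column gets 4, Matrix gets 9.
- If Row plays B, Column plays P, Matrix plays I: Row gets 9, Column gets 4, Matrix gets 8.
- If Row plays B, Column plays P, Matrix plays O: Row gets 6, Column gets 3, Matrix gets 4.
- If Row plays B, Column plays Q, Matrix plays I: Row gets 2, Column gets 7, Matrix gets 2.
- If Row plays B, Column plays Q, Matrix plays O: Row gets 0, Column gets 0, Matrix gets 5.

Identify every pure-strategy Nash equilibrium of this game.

For each player, find the best response to each opponent profile; mutual best responses are the pure NE.
Row against (P, I): payoffs 0, 9 → best response B.
Row against (P, O): payoffs 9, 6 → best response T.
Row against (Q, I): payoffs 6, 2 → best response T.
Row against (Q, O): payoffs 3, 0 → best response T.
Column against (T, I): payoffs 8, 9 → best response Q.
Column against (T, O): payoffs 2, 4 → best response Q.
Column against (B, I): payoffs 4, 7 → best response Q.
Column against (B, O): payoffs 3, 0 → best response P.
Matrix against (T, P): payoffs 4, 8 → best response O.
Matrix against (T, Q): payoffs 1, 9 → best response O.
Matrix against (B, P): payoffs 8, 4 → best response I.
Matrix against (B, Q): payoffs 2, 5 → best response O.
Mutual best responses: (T, Q, O).

(T, Q, O)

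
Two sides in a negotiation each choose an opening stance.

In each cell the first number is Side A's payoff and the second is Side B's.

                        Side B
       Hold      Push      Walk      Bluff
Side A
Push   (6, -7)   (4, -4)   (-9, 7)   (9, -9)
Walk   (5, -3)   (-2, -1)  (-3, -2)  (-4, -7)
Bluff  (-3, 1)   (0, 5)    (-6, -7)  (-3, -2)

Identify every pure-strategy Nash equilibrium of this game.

(Push, Hold): Side B can switch to Push (-7 → -4). Not NE.
(Push, Push): Side B can switch to Walk (-4 → 7). Not NE.
(Push, Walk): Side A can switch to Walk (-9 → -3). Not NE.
(Push, Bluff): Side B can switch to Hold (-9 → -7). Not NE.
(Walk, Hold): Side A can switch to Push (5 → 6). Not NE.
(Walk, Push): Side A can switch to Push (-2 → 4). Not NE.
(Walk, Walk): Side B can switch to Push (-2 → -1). Not NE.
(Walk, Bluff): Side A can switch to Push (-4 → 9). Not NE.
(Bluff, Hold): Side A can switch to Push (-3 → 6). Not NE.
(Bluff, Push): Side A can switch to Push (0 → 4). Not NE.
(Bluff, Walk): Side A can switch to Walk (-6 → -3). Not NE.
(Bluff, Bluff): Side A can switch to Push (-3 → 9). Not NE.

There is no pure-strategy Nash equilibrium.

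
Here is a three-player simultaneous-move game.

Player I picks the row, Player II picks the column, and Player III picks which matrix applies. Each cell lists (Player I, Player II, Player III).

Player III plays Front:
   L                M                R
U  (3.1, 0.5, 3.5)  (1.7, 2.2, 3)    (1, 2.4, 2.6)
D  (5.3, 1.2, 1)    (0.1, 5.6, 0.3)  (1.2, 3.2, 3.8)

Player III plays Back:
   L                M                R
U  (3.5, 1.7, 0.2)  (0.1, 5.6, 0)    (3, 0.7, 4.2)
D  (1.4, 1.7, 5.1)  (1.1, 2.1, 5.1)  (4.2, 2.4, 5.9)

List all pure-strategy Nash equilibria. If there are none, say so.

Check each profile: it is a Nash equilibrium iff no player can strictly gain by switching unilaterally.
(U, L, Front): Player I can switch to D (3.1 → 5.3). Not NE.
(U, L, Back): Player II can switch to M (1.7 → 5.6). Not NE.
(U, M, Front): Player II can switch to R (2.2 → 2.4). Not NE.
(U, M, Back): Player I can switch to D (0.1 → 1.1). Not NE.
(U, R, Front): Player I can switch to D (1 → 1.2). Not NE.
(U, R, Back): Player I can switch to D (3 → 4.2). Not NE.
(D, L, Front): Player II can switch to M (1.2 → 5.6). Not NE.
(D, L, Back): Player I can switch to U (1.4 → 3.5). Not NE.
(D, R, Back): Player I gets 4.2, best alternative 3; Player II gets 2.4, best alternative 2.1; Player III gets 5.9, best alternative 3.8. No profitable deviation — NE.
(The remaining 3 profiles each have a profitable deviation by the same check.)

(D, R, Back)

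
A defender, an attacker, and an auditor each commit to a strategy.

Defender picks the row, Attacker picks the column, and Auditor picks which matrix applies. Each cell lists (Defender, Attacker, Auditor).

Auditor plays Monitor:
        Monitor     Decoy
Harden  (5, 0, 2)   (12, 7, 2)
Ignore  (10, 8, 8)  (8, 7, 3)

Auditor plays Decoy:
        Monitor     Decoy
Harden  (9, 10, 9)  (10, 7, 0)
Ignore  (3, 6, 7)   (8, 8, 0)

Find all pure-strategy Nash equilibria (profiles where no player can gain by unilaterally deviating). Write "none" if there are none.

(Harden, Monitor, Decoy) and (Harden, Decoy, Monitor) and (Ignore, Monitor, Monitor)

Defender against (Monitor, Monitor): payoffs 5, 10 → best response Ignore.
Defender against (Monitor, Decoy): payoffs 9, 3 → best response Harden.
Defender against (Decoy, Monitor): payoffs 12, 8 → best response Harden.
Defender against (Decoy, Decoy): payoffs 10, 8 → best response Harden.
Attacker against (Harden, Monitor): payoffs 0, 7 → best response Decoy.
Attacker against (Harden, Decoy): payoffs 10, 7 → best response Monitor.
Attacker against (Ignore, Monitor): payoffs 8, 7 → best response Monitor.
Attacker against (Ignore, Decoy): payoffs 6, 8 → best response Decoy.
Auditor against (Harden, Monitor): payoffs 2, 9 → best response Decoy.
Auditor against (Harden, Decoy): payoffs 2, 0 → best response Monitor.
Auditor against (Ignore, Monitor): payoffs 8, 7 → best response Monitor.
Auditor against (Ignore, Decoy): payoffs 3, 0 → best response Monitor.
Mutual best responses: (Harden, Monitor, Decoy); (Harden, Decoy, Monitor); (Ignore, Monitor, Monitor).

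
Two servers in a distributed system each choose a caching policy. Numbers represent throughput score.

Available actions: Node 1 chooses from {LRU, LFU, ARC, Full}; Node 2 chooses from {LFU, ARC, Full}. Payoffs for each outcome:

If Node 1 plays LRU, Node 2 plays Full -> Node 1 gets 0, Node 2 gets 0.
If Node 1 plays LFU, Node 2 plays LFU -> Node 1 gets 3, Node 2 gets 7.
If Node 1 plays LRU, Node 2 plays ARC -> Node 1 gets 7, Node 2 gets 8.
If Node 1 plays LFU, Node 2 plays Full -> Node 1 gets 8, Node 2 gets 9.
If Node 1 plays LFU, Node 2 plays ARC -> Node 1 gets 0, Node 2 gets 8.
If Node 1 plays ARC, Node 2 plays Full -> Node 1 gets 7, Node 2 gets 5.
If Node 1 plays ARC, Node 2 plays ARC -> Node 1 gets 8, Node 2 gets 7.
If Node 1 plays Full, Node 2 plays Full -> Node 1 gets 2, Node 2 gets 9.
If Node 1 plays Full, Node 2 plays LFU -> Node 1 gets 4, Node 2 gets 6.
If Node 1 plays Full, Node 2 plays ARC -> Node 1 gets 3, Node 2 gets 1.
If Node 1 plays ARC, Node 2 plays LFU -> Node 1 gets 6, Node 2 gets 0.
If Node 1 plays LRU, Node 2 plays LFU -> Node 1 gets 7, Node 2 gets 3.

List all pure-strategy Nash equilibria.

Node 1 against LFU: payoffs 7, 3, 6, 4 → best response LRU.
Node 1 against ARC: payoffs 7, 0, 8, 3 → best response ARC.
Node 1 against Full: payoffs 0, 8, 7, 2 → best response LFU.
Node 2 against LRU: payoffs 3, 8, 0 → best response ARC.
Node 2 against LFU: payoffs 7, 8, 9 → best response Full.
Node 2 against ARC: payoffs 0, 7, 5 → best response ARC.
Node 2 against Full: payoffs 6, 1, 9 → best response Full.
Mutual best responses: (LFU, Full); (ARC, ARC).

Pure-strategy Nash equilibria: (LFU, Full), (ARC, ARC)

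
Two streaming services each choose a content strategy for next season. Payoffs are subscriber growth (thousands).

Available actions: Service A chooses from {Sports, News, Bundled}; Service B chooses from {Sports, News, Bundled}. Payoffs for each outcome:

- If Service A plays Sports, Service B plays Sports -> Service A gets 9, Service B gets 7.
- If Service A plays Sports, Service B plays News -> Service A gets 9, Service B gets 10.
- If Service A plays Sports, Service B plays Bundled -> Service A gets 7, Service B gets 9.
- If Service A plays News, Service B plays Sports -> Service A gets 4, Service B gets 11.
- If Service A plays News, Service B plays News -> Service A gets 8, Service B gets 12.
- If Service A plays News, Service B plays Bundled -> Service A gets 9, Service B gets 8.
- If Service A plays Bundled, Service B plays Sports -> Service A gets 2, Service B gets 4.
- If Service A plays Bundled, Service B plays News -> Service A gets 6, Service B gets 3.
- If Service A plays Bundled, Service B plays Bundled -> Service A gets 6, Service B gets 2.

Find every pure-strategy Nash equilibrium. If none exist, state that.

Check each profile: it is a Nash equilibrium iff no player can strictly gain by switching unilaterally.
(Sports, Sports): Service B can switch to News (7 → 10). Not NE.
(Sports, News): Service A gets 9, best alternative 8; Service B gets 10, best alternative 9. No profitable deviation — NE.
(Sports, Bundled): Service A can switch to News (7 → 9). Not NE.
(News, Sports): Service A can switch to Sports (4 → 9). Not NE.
(News, News): Service A can switch to Sports (8 → 9). Not NE.
(News, Bundled): Service B can switch to Sports (8 → 11). Not NE.
(Bundled, Sports): Service A can switch to Sports (2 → 9). Not NE.
(The remaining 2 profiles each have a profitable deviation by the same check.)

(Sports, News)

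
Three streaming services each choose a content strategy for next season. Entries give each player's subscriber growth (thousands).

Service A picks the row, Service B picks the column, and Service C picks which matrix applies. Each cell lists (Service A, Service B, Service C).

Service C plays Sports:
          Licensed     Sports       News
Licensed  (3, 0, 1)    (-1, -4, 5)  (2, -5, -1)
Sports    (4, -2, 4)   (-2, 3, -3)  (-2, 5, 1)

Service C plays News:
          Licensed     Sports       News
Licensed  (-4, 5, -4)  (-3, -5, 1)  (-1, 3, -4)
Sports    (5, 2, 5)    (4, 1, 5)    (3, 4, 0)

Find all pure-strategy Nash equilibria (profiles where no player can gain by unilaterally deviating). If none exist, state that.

Check each profile: it is a Nash equilibrium iff no player can strictly gain by switching unilaterally.
(Licensed, Licensed, Sports): Service A can switch to Sports (3 → 4). Not NE.
(Licensed, Licensed, News): Service A can switch to Sports (-4 → 5). Not NE.
(Licensed, Sports, Sports): Service B can switch to Licensed (-4 → 0). Not NE.
(Licensed, Sports, News): Service A can switch to Sports (-3 → 4). Not NE.
(Licensed, News, Sports): Service B can switch to Licensed (-5 → 0). Not NE.
(Licensed, News, News): Service A can switch to Sports (-1 → 3). Not NE.
(The remaining 6 profiles each have a profitable deviation by the same check.)

There is no pure-strategy Nash equilibrium.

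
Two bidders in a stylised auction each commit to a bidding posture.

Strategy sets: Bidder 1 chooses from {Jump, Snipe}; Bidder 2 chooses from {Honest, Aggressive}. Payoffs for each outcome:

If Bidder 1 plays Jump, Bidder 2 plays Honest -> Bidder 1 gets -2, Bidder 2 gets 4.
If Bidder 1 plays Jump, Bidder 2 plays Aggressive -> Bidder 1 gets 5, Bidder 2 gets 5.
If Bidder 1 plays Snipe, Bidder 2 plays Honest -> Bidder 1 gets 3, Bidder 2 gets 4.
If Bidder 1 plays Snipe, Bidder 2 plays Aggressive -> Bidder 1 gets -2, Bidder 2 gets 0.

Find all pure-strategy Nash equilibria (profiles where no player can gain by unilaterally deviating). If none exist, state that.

(Jump, Honest): Bidder 1 can switch to Snipe (-2 → 3). Not NE.
(Jump, Aggressive): Bidder 1 gets 5, best alternative -2; Bidder 2 gets 5, best alternative 4. No profitable deviation — NE.
(Snipe, Honest): Bidder 1 gets 3, best alternative -2; Bidder 2 gets 4, best alternative 0. No profitable deviation — NE.
(Snipe, Aggressive): Bidder 1 can switch to Jump (-2 → 5). Not NE.

The pure Nash equilibria are (Jump, Aggressive) and (Snipe, Honest).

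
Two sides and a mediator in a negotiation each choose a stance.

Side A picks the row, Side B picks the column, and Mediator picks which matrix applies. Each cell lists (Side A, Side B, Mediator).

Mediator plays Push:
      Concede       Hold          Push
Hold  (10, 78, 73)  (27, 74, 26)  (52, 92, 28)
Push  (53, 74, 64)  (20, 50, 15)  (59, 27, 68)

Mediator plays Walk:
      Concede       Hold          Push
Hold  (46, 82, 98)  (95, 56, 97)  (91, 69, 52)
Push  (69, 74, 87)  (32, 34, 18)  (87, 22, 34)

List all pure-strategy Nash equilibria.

(Push, Concede, Walk)

Side A against (Concede, Push): payoffs 10, 53 → best response Push.
Side A against (Concede, Walk): payoffs 46, 69 → best response Push.
Side A against (Hold, Push): payoffs 27, 20 → best response Hold.
Side A against (Hold, Walk): payoffs 95, 32 → best response Hold.
Side A against (Push, Push): payoffs 52, 59 → best response Push.
Side A against (Push, Walk): payoffs 91, 87 → best response Hold.
Side B against (Hold, Push): payoffs 78, 74, 92 → best response Push.
Side B against (Hold, Walk): payoffs 82, 56, 69 → best response Concede.
Side B against (Push, Push): payoffs 74, 50, 27 → best response Concede.
Side B against (Push, Walk): payoffs 74, 34, 22 → best response Concede.
Mediator against (Hold, Concede): payoffs 73, 98 → best response Walk.
Mediator against (Hold, Hold): payoffs 26, 97 → best response Walk.
Mediator against (Hold, Push): payoffs 28, 52 → best response Walk.
Mediator against (Push, Concede): payoffs 64, 87 → best response Walk.
Mediator against (Push, Hold): payoffs 15, 18 → best response Walk.
Mediator against (Push, Push): payoffs 68, 34 → best response Push.
Mutual best responses: (Push, Concede, Walk).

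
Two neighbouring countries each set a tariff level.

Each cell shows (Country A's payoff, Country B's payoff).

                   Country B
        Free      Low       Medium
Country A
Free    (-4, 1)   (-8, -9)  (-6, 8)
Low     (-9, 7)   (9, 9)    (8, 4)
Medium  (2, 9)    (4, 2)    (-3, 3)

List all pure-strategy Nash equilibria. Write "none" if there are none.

Country A against Free: payoffs -4, -9, 2 → best response Medium.
Country A against Low: payoffs -8, 9, 4 → best response Low.
Country A against Medium: payoffs -6, 8, -3 → best response Low.
Country B against Free: payoffs 1, -9, 8 → best response Medium.
Country B against Low: payoffs 7, 9, 4 → best response Low.
Country B against Medium: payoffs 9, 2, 3 → best response Free.
Mutual best responses: (Low, Low); (Medium, Free).

Pure-strategy Nash equilibria: (Low, Low) and (Medium, Free)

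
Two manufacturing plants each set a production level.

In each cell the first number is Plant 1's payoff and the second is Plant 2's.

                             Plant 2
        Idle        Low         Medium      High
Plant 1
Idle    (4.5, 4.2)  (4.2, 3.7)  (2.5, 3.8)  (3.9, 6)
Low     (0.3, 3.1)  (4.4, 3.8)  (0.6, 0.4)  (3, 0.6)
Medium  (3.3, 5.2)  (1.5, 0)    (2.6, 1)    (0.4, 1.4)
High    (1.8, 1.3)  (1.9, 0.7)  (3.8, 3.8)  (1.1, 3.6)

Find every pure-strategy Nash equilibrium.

Pure-strategy Nash equilibria: (Idle, High), (Low, Low), (High, Medium)

Plant 1 against Idle: payoffs 4.5, 0.3, 3.3, 1.8 → best response Idle.
Plant 1 against Low: payoffs 4.2, 4.4, 1.5, 1.9 → best response Low.
Plant 1 against Medium: payoffs 2.5, 0.6, 2.6, 3.8 → best response High.
Plant 1 against High: payoffs 3.9, 3, 0.4, 1.1 → best response Idle.
Plant 2 against Idle: payoffs 4.2, 3.7, 3.8, 6 → best response High.
Plant 2 against Low: payoffs 3.1, 3.8, 0.4, 0.6 → best response Low.
Plant 2 against Medium: payoffs 5.2, 0, 1, 1.4 → best response Idle.
Plant 2 against High: payoffs 1.3, 0.7, 3.8, 3.6 → best response Medium.
Mutual best responses: (Idle, High); (Low, Low); (High, Medium).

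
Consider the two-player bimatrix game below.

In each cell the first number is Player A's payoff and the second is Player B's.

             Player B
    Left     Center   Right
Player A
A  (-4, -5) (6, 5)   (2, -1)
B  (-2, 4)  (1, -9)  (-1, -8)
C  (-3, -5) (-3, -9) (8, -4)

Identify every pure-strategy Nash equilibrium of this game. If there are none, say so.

Mark each player's best response to every combination of opponents' strategies; a profile where every player is best-responding is a pure Nash equilibrium.
Player A against Left: payoffs -4, -2, -3 → best response B.
Player A against Center: payoffs 6, 1, -3 → best response A.
Player A against Right: payoffs 2, -1, 8 → best response C.
Player B against A: payoffs -5, 5, -1 → best response Center.
Player B against B: payoffs 4, -9, -8 → best response Left.
Player B against C: payoffs -5, -9, -4 → best response Right.
Mutual best responses: (A, Center); (B, Left); (C, Right).

The pure Nash equilibria are (A, Center), (B, Left), (C, Right).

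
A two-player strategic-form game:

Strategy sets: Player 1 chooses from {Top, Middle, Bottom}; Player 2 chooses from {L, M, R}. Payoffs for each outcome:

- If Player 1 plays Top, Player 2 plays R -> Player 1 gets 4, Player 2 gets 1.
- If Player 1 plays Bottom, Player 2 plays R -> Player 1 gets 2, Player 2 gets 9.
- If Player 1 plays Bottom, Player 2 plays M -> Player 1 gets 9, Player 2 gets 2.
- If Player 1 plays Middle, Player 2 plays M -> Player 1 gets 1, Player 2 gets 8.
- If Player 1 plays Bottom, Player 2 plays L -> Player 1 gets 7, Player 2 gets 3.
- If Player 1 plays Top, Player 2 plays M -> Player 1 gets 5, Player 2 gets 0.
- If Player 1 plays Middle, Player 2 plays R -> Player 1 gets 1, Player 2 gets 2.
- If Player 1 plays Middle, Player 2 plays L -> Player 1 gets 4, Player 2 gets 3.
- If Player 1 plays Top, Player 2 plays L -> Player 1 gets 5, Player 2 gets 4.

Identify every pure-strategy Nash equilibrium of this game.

This game has no pure Nash equilibrium.

Player 1 against L: payoffs 5, 4, 7 → best response Bottom.
Player 1 against M: payoffs 5, 1, 9 → best response Bottom.
Player 1 against R: payoffs 4, 1, 2 → best response Top.
Player 2 against Top: payoffs 4, 0, 1 → best response L.
Player 2 against Middle: payoffs 3, 8, 2 → best response M.
Player 2 against Bottom: payoffs 3, 2, 9 → best response R.
No profile is a mutual best response for all players.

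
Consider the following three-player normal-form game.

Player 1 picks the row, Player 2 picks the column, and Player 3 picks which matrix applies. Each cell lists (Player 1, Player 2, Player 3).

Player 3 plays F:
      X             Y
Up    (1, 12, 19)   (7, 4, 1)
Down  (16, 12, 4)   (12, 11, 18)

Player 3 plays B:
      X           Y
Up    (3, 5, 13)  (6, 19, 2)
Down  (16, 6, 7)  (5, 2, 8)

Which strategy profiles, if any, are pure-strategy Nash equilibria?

Pure-strategy Nash equilibria: (Up, Y, B), (Down, X, B)

(Up, X, F): Player 1 can switch to Down (1 → 16). Not NE.
(Up, X, B): Player 1 can switch to Down (3 → 16). Not NE.
(Up, Y, F): Player 1 can switch to Down (7 → 12). Not NE.
(Up, Y, B): Player 1 gets 6, best alternative 5; Player 2 gets 19, best alternative 5; Player 3 gets 2, best alternative 1. No profitable deviation — NE.
(Down, X, F): Player 3 can switch to B (4 → 7). Not NE.
(Down, X, B): Player 1 gets 16, best alternative 3; Player 2 gets 6, best alternative 2; Player 3 gets 7, best alternative 4. No profitable deviation — NE.
(Down, Y, F): Player 2 can switch to X (11 → 12). Not NE.
(Down, Y, B): Player 1 can switch to Up (5 → 6). Not NE.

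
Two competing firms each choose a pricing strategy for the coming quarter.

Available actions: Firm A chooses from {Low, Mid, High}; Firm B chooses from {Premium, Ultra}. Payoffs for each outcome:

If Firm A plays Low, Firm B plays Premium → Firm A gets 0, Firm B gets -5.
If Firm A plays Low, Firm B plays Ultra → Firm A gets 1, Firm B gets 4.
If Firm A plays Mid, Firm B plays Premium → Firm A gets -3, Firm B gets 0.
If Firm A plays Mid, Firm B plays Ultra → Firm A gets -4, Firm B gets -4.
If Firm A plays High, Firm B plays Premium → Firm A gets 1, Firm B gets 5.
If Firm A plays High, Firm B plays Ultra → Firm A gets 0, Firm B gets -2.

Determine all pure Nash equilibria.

Firm A against Premium: payoffs 0, -3, 1 → best response High.
Firm A against Ultra: payoffs 1, -4, 0 → best response Low.
Firm B against Low: payoffs -5, 4 → best response Ultra.
Firm B against Mid: payoffs 0, -4 → best response Premium.
Firm B against High: payoffs 5, -2 → best response Premium.
Mutual best responses: (Low, Ultra); (High, Premium).

The pure Nash equilibria are (Low, Ultra), (High, Premium).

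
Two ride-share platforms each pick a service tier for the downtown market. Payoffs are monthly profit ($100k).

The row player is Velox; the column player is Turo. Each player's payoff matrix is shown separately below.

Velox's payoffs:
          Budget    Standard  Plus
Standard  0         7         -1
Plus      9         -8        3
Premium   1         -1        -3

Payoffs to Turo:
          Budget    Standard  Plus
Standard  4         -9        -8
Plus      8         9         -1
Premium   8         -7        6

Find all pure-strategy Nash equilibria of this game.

Velox against Budget: payoffs 0, 9, 1 → best response Plus.
Velox against Standard: payoffs 7, -8, -1 → best response Standard.
Velox against Plus: payoffs -1, 3, -3 → best response Plus.
Turo against Standard: payoffs 4, -9, -8 → best response Budget.
Turo against Plus: payoffs 8, 9, -1 → best response Standard.
Turo against Premium: payoffs 8, -7, 6 → best response Budget.
No profile is a mutual best response for all players.

This game has no pure Nash equilibrium.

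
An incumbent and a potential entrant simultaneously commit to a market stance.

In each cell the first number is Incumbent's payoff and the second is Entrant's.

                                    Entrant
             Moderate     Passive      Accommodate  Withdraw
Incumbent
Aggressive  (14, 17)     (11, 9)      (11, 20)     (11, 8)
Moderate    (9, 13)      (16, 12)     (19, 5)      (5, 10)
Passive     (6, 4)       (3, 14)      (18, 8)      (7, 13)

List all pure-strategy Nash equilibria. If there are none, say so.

none

Incumbent against Moderate: payoffs 14, 9, 6 → best response Aggressive.
Incumbent against Passive: payoffs 11, 16, 3 → best response Moderate.
Incumbent against Accommodate: payoffs 11, 19, 18 → best response Moderate.
Incumbent against Withdraw: payoffs 11, 5, 7 → best response Aggressive.
Entrant against Aggressive: payoffs 17, 9, 20, 8 → best response Accommodate.
Entrant against Moderate: payoffs 13, 12, 5, 10 → best response Moderate.
Entrant against Passive: payoffs 4, 14, 8, 13 → best response Passive.
No profile is a mutual best response for all players.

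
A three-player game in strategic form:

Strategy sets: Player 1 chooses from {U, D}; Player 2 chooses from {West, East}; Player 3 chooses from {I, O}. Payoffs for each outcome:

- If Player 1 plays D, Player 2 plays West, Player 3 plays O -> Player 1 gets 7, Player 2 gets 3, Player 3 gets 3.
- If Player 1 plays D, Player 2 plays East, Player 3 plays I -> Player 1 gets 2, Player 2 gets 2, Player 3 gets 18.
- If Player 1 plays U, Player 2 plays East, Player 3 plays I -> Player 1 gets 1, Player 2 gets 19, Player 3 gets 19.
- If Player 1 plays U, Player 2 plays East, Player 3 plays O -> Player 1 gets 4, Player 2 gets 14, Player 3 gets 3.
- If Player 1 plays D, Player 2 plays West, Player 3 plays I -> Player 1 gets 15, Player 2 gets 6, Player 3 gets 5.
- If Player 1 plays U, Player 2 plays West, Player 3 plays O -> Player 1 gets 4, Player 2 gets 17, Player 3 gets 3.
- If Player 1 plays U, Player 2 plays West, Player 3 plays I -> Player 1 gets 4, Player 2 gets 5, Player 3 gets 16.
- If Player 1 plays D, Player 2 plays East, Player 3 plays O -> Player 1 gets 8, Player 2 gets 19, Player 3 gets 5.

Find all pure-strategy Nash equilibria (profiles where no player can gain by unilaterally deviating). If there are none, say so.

For each strategy profile, look for a profitable unilateral deviation.
(U, West, I): Player 1 can switch to D (4 → 15). Not NE.
(U, West, O): Player 1 can switch to D (4 → 7). Not NE.
(U, East, I): Player 1 can switch to D (1 → 2). Not NE.
(U, East, O): Player 1 can switch to D (4 → 8). Not NE.
(D, West, I): Player 1 gets 15, best alternative 4; Player 2 gets 6, best alternative 2; Player 3 gets 5, best alternative 3. No profitable deviation — NE.
(D, West, O): Player 2 can switch to East (3 → 19). Not NE.
(D, East, I): Player 2 can switch to West (2 → 6). Not NE.
(The remaining 1 profile has a profitable deviation by the same check.)

The unique pure-strategy Nash equilibrium is (D, West, I).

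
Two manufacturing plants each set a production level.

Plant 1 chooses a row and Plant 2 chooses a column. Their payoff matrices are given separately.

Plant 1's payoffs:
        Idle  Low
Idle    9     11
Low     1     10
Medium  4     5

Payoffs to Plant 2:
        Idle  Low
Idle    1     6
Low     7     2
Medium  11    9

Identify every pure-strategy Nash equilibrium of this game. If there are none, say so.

Check each profile: it is a Nash equilibrium iff no player can strictly gain by switching unilaterally.
(Idle, Idle): Plant 2 can switch to Low (1 → 6). Not NE.
(Idle, Low): Plant 1 gets 11, best alternative 10; Plant 2 gets 6, best alternative 1. No profitable deviation — NE.
(Low, Idle): Plant 1 can switch to Idle (1 → 9). Not NE.
(Low, Low): Plant 1 can switch to Idle (10 → 11). Not NE.
(Medium, Idle): Plant 1 can switch to Idle (4 → 9). Not NE.
(Medium, Low): Plant 1 can switch to Idle (5 → 11). Not NE.

Pure NE: (Idle, Low)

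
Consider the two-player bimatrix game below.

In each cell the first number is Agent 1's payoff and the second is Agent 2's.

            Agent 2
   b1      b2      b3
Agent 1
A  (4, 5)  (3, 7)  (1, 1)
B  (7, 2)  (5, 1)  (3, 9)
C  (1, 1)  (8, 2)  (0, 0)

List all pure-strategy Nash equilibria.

(A, b1): Agent 1 can switch to B (4 → 7). Not NE.
(A, b2): Agent 1 can switch to B (3 → 5). Not NE.
(A, b3): Agent 1 can switch to B (1 → 3). Not NE.
(B, b1): Agent 2 can switch to b3 (2 → 9). Not NE.
(B, b2): Agent 1 can switch to C (5 → 8). Not NE.
(B, b3): Agent 1 gets 3, best alternative 1; Agent 2 gets 9, best alternative 2. No profitable deviation — NE.
(C, b1): Agent 1 can switch to A (1 → 4). Not NE.
(C, b2): Agent 1 gets 8, best alternative 5; Agent 2 gets 2, best alternative 1. No profitable deviation — NE.
(C, b3): Agent 1 can switch to A (0 → 1). Not NE.

The pure Nash equilibria are (B, b3), (C, b2).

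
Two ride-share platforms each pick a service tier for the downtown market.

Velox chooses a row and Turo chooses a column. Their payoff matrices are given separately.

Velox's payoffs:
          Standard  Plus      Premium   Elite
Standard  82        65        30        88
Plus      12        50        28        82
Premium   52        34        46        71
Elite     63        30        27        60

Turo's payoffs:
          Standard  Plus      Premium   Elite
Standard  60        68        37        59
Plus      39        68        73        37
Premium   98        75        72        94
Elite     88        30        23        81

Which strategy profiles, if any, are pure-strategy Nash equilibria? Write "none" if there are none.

(Standard, Standard): Turo can switch to Plus (60 → 68). Not NE.
(Standard, Plus): Velox gets 65, best alternative 50; Turo gets 68, best alternative 60. No profitable deviation — NE.
(Standard, Premium): Velox can switch to Premium (30 → 46). Not NE.
(Standard, Elite): Turo can switch to Standard (59 → 60). Not NE.
(Plus, Standard): Velox can switch to Standard (12 → 82). Not NE.
(Plus, Plus): Velox can switch to Standard (50 → 65). Not NE.
(Plus, Premium): Velox can switch to Standard (28 → 30). Not NE.
(Plus, Elite): Velox can switch to Standard (82 → 88). Not NE.
(Premium, Standard): Velox can switch to Standard (52 → 82). Not NE.
(Premium, Plus): Velox can switch to Standard (34 → 65). Not NE.
(Premium, Premium): Turo can switch to Standard (72 → 98). Not NE.
(Premium, Elite): Velox can switch to Standard (71 → 88). Not NE.
(Elite, Standard): Velox can switch to Standard (63 → 82). Not NE.
(The remaining 3 profiles each have a profitable deviation by the same check.)

(Standard, Plus)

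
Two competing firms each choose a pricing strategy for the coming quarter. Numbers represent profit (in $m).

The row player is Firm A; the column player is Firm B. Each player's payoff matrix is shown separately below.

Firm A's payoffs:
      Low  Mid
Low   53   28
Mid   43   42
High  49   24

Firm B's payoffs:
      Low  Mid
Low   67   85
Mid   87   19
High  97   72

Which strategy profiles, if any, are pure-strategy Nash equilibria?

There is no pure-strategy Nash equilibrium.

Firm A against Low: payoffs 53, 43, 49 → best response Low.
Firm A against Mid: payoffs 28, 42, 24 → best response Mid.
Firm B against Low: payoffs 67, 85 → best response Mid.
Firm B against Mid: payoffs 87, 19 → best response Low.
Firm B against High: payoffs 97, 72 → best response Low.
No profile is a mutual best response for all players.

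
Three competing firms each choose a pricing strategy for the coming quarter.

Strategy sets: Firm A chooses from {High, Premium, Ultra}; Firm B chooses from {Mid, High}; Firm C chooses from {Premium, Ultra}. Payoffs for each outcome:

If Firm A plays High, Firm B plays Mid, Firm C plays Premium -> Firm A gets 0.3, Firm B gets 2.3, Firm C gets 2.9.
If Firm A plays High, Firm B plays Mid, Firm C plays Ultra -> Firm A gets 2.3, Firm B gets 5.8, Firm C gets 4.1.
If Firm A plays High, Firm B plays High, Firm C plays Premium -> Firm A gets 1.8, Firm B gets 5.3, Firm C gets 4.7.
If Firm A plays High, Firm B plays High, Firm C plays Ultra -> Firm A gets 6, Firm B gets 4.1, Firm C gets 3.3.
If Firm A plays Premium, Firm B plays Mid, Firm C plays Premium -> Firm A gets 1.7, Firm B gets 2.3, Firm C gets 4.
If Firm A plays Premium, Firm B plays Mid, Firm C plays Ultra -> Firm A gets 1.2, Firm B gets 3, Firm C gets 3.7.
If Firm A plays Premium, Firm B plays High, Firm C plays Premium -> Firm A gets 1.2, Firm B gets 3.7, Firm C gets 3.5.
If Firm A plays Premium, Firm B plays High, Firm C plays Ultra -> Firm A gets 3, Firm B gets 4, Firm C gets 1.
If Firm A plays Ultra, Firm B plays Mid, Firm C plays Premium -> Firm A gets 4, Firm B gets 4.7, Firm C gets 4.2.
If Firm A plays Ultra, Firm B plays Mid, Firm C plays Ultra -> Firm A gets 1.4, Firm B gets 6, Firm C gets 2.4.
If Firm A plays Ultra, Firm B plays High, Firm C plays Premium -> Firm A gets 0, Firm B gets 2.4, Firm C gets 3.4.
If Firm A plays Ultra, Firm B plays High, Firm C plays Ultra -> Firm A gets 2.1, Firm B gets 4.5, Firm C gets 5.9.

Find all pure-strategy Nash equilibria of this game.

(High, Mid, Premium): Firm A can switch to Premium (0.3 → 1.7). Not NE.
(High, Mid, Ultra): Firm A gets 2.3, best alternative 1.4; Firm B gets 5.8, best alternative 4.1; Firm C gets 4.1, best alternative 2.9. No profitable deviation — NE.
(High, High, Premium): Firm A gets 1.8, best alternative 1.2; Firm B gets 5.3, best alternative 2.3; Firm C gets 4.7, best alternative 3.3. No profitable deviation — NE.
(High, High, Ultra): Firm B can switch to Mid (4.1 → 5.8). Not NE.
(Premium, Mid, Premium): Firm A can switch to Ultra (1.7 → 4). Not NE.
(Premium, Mid, Ultra): Firm A can switch to High (1.2 → 2.3). Not NE.
(Premium, High, Premium): Firm A can switch to High (1.2 → 1.8). Not NE.
(Premium, High, Ultra): Firm A can switch to High (3 → 6). Not NE.
(Ultra, Mid, Premium): Firm A gets 4, best alternative 1.7; Firm B gets 4.7, best alternative 2.4; Firm C gets 4.2, best alternative 2.4. No profitable deviation — NE.
(The remaining 3 profiles each have a profitable deviation by the same check.)

The pure Nash equilibria are (High, Mid, Ultra); (High, High, Premium); (Ultra, Mid, Premium).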